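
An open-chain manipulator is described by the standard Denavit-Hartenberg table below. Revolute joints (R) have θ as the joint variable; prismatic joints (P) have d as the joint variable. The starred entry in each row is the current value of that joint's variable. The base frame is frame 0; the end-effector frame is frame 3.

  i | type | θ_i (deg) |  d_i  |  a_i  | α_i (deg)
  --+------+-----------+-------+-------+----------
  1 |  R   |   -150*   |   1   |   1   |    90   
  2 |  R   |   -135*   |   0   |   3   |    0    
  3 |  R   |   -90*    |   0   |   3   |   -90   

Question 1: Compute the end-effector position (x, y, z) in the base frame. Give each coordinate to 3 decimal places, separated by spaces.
after link 1: o_1 = (-0.8660, -0.5000, 1.0000)
after link 2: o_2 = (0.9711, 0.5607, -1.1213)
after link 3: o_3 = (2.8082, 1.6213, 1.0000)

2.808 1.621 1.000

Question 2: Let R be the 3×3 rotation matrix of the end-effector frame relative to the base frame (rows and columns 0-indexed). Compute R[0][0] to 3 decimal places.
0.612

End-effector x-axis (col 0 of R) = (0.6124,0.3536,0.7071)
R[0][0] = 0.6124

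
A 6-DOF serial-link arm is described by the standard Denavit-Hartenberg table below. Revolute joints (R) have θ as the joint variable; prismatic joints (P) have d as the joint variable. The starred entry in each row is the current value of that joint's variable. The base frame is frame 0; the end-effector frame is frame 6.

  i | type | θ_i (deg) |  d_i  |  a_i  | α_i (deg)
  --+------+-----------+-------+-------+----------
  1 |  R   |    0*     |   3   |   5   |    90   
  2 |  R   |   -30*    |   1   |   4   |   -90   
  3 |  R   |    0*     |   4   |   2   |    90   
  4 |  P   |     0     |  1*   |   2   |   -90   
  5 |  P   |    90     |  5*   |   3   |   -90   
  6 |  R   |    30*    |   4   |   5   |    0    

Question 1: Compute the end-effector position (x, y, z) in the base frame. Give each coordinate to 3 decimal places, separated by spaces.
after link 1: o_1 = (5.0000, 0.0000, 3.0000)
after link 2: o_2 = (8.4641, -1.0000, 1.0000)
after link 3: o_3 = (12.1962, -1.0000, 3.4641)
after link 4: o_4 = (13.9282, -2.0000, 2.4641)
after link 5: o_5 = (16.4282, 1.0000, 6.7942)
after link 6: o_6 = (11.7141, 5.3301, 6.6292)

11.714 5.330 6.629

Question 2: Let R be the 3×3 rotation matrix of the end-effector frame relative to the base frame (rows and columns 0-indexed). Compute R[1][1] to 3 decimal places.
-0.500

End-effector y-axis (col 1 of R) = (-0.4330,-0.5000,-0.7500)
R[1][1] = -0.5000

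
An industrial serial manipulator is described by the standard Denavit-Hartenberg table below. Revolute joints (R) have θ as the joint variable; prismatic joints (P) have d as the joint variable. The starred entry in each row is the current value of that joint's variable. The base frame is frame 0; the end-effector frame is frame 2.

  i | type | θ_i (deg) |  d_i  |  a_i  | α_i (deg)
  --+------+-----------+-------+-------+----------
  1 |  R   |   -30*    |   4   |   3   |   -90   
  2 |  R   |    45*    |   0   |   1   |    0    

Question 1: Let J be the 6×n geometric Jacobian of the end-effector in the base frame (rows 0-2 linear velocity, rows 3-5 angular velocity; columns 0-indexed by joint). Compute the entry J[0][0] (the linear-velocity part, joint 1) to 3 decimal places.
axis z_0 = ẑ; lever o_n−o_0 = (3.2104,-1.8536,3.2929)
cross product → J_v[:, 0] = (1.8536,3.2104,-0.0000)
J_ω[:, 0] = z_0
entry J[0][0] = 1.8536

1.854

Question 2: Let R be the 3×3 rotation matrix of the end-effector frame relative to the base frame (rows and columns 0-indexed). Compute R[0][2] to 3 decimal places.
0.500

End-effector z-axis (col 2 of R) = (0.5000,0.8660,0.0000)
R[0][2] = 0.5000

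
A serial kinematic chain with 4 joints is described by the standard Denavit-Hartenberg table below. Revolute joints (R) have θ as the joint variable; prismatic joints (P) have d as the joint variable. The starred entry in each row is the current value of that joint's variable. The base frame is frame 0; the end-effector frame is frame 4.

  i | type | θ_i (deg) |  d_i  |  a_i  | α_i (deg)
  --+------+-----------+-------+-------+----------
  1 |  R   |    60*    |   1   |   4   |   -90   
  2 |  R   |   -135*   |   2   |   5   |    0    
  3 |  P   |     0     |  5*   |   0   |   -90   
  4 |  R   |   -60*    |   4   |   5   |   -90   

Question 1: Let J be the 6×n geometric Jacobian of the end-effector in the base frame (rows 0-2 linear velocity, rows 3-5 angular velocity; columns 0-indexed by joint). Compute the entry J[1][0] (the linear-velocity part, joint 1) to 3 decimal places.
-9.050

axis z_0 = ẑ; lever o_n−o_0 = (-9.0496,6.9859,9.1317)
cross product → J_v[:, 0] = (-6.9859,-9.0496,0.0000)
J_ω[:, 0] = z_0
entry J[1][0] = -9.0496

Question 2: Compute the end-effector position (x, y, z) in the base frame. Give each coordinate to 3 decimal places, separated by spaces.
after link 1: o_1 = (2.0000, 3.4641, 1.0000)
after link 2: o_2 = (-1.4998, 1.4022, 4.5355)
after link 3: o_3 = (-5.8299, 3.9022, 4.5355)
after link 4: o_4 = (-9.0496, 6.9859, 9.1317)

-9.050 6.986 9.132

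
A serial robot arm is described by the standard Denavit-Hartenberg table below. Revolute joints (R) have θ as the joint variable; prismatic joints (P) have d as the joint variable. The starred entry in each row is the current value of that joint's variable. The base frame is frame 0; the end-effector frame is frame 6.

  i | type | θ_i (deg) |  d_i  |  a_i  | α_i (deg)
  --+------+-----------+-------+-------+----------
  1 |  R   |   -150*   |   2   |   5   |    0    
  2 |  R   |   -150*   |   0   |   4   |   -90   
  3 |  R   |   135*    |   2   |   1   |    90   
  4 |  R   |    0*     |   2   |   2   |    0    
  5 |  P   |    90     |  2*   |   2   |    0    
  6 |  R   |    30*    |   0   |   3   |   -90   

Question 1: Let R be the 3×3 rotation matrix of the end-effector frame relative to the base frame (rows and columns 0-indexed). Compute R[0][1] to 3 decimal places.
-0.354

End-effector y-axis (col 1 of R) = (-0.3536,-0.6124,0.7071)
R[0][1] = -0.3536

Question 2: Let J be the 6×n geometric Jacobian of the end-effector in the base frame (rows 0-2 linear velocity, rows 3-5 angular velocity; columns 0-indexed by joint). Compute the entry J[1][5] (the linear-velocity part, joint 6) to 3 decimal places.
0.841

axis z_5 = (0.3536,0.6124,-0.7071); lever o_n−o_5 = (-1.7197,2.2176,1.0607)
cross product → J_v[:, 5] = (2.2176,0.8410,1.8371)
J_ω[:, 5] = z_5
entry J[1][5] = 0.8410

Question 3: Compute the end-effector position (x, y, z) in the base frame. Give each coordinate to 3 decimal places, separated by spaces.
after link 1: o_1 = (-4.3301, -2.5000, 2.0000)
after link 2: o_2 = (-2.3301, 0.9641, 2.0000)
after link 3: o_3 = (-4.4157, 1.3517, 1.2929)
after link 4: o_4 = (-4.4157, 1.3517, -1.5355)
after link 5: o_5 = (-5.4407, 3.5765, -2.9497)
after link 6: o_6 = (-7.1603, 5.7941, -1.8891)

-7.160 5.794 -1.889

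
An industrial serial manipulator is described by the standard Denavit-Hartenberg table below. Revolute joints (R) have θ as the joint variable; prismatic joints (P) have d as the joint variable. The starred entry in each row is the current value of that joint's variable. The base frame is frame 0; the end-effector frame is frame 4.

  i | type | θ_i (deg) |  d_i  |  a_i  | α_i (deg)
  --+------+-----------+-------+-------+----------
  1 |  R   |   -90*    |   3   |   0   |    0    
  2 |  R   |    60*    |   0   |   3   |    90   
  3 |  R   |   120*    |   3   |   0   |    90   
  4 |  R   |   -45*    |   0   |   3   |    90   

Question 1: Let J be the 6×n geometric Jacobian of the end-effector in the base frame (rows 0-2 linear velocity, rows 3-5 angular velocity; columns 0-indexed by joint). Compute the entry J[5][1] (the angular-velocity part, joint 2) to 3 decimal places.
axis z_1 = (0.0000,0.0000,1.0000); lever o_n−o_1 = (1.2402,-1.7306,1.8371)
cross product → J_v[:, 1] = (1.7306,1.2402,-0.0000)
J_ω[:, 1] = z_1
entry J[5][1] = 1.0000

1.000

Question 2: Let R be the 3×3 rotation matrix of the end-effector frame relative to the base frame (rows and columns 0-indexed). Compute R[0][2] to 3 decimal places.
End-effector z-axis (col 2 of R) = (0.6597,0.4356,-0.6124)
R[0][2] = 0.6597

0.660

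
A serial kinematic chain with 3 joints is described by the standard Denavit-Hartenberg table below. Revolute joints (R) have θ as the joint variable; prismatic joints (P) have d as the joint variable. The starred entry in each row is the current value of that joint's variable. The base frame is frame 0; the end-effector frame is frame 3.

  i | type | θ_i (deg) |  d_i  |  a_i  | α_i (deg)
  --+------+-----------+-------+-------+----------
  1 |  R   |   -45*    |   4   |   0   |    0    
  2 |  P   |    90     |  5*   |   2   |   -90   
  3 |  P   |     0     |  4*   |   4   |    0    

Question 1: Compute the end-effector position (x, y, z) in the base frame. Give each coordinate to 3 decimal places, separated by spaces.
after link 1: o_1 = (0.0000, 0.0000, 4.0000)
after link 2: o_2 = (1.4142, 1.4142, 9.0000)
after link 3: o_3 = (1.4142, 7.0711, 9.0000)

1.414 7.071 9.000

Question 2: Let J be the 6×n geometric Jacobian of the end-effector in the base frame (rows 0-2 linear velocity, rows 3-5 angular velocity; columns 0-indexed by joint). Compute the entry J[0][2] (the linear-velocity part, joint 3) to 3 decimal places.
-0.707

prismatic axis z_2 = (-0.7071,0.7071,0.0000)
J_v[:, 2] = z_2; J_ω[:, 2] = (0,0,0)
entry J[0][2] = -0.7071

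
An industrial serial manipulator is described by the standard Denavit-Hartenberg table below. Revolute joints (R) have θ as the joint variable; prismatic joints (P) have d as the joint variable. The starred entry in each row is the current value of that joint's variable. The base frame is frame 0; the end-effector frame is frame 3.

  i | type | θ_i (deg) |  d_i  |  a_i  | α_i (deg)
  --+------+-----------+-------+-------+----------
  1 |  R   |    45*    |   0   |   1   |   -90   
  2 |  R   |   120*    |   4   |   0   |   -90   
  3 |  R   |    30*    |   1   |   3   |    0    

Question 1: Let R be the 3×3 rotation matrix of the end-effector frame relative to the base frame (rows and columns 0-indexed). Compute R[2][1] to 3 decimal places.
End-effector y-axis (col 1 of R) = (0.7891,-0.4356,0.4330)
R[2][1] = 0.4330

0.433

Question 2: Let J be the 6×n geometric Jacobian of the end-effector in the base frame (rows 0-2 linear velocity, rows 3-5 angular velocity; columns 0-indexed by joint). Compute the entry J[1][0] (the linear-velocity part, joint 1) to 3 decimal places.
axis z_0 = ẑ; lever o_n−o_0 = (-2.5916,0.9439,-1.7500)
cross product → J_v[:, 0] = (-0.9439,-2.5916,0.0000)
J_ω[:, 0] = z_0
entry J[1][0] = -2.5916

-2.592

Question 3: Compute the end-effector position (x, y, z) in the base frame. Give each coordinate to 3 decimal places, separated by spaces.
after link 1: o_1 = (0.7071, 0.7071, 0.0000)
after link 2: o_2 = (-2.1213, 3.5355, 0.0000)
after link 3: o_3 = (-2.5916, 0.9439, -1.7500)

-2.592 0.944 -1.750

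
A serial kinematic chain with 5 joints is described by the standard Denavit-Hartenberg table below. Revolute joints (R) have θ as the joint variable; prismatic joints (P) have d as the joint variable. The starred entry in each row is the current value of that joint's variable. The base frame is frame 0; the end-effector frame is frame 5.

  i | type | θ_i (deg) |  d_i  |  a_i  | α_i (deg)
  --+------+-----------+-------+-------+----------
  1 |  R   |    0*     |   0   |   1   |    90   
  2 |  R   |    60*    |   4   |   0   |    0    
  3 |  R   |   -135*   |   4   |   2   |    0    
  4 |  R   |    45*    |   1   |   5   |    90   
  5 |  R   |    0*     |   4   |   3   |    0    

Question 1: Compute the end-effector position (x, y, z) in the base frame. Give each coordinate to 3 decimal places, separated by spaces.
after link 1: o_1 = (1.0000, 0.0000, 0.0000)
after link 2: o_2 = (1.0000, -4.0000, 0.0000)
after link 3: o_3 = (1.5176, -8.0000, -1.9319)
after link 4: o_4 = (5.8478, -9.0000, -4.4319)
after link 5: o_5 = (6.4458, -9.0000, -9.3960)

6.446 -9.000 -9.396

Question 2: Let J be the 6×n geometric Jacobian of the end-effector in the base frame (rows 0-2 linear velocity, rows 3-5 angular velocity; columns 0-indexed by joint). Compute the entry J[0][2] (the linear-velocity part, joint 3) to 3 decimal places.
9.396

axis z_2 = (0.0000,-1.0000,0.0000); lever o_n−o_2 = (5.4458,-5.0000,-9.3960)
cross product → J_v[:, 2] = (9.3960,0.0000,5.4458)
J_ω[:, 2] = z_2
entry J[0][2] = 9.3960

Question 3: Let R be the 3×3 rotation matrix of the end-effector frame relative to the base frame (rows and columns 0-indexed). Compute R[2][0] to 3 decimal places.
-0.500

End-effector x-axis (col 0 of R) = (0.8660,-0.0000,-0.5000)
R[2][0] = -0.5000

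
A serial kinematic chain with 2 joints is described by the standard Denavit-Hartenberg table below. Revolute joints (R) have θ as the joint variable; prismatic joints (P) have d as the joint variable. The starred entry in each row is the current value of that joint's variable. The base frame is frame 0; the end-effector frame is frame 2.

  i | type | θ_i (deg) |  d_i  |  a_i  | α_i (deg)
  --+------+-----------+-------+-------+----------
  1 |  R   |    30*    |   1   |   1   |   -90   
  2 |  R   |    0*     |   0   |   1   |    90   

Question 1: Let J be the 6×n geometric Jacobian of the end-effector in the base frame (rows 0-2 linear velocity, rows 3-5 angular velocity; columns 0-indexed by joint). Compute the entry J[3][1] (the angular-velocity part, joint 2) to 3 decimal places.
axis z_1 = (-0.5000,0.8660,0.0000); lever o_n−o_1 = (0.8660,0.5000,0.0000)
cross product → J_v[:, 1] = (-0.0000,0.0000,-1.0000)
J_ω[:, 1] = z_1
entry J[3][1] = -0.5000

-0.500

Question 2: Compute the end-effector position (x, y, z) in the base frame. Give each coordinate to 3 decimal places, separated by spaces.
after link 1: o_1 = (0.8660, 0.5000, 1.0000)
after link 2: o_2 = (1.7321, 1.0000, 1.0000)

1.732 1.000 1.000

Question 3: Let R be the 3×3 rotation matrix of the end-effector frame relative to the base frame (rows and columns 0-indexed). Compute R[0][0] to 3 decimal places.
End-effector x-axis (col 0 of R) = (0.8660,0.5000,0.0000)
R[0][0] = 0.8660

0.866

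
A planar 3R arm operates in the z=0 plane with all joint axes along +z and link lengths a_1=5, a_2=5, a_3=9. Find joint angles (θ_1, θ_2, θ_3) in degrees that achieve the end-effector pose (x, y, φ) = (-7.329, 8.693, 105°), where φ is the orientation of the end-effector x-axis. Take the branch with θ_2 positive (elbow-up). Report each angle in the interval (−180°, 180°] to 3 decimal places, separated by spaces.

wrist centre = target − a_3·(cos φ, sin φ) = (-4.9996, -0.0003)
cos θ_2 = (24.9963−5²−5²)/(2·5·5) = -0.5001; θ_2 = 120.0049° (elbow-up)
β = atan2(-0.0003,-4.9996) = -179.9962°; ψ = atan2(4.3299,2.4996) = 60.0025°
θ_1 = β − ψ = -239.9986°
θ_3 = φ − θ_1 − θ_2 = -135.0063° (wrapped to (-180°,180°])

120.001 120.005 -135.006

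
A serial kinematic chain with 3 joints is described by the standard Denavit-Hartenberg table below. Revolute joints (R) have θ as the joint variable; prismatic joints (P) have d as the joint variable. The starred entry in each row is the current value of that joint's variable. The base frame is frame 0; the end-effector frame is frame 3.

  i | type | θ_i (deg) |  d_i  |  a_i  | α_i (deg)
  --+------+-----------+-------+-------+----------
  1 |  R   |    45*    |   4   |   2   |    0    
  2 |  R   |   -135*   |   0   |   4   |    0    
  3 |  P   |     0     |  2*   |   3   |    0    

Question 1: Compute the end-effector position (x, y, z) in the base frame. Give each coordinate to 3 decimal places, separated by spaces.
1.414 -5.586 6.000

after link 1: o_1 = (1.4142, 1.4142, 4.0000)
after link 2: o_2 = (1.4142, -2.5858, 4.0000)
after link 3: o_3 = (1.4142, -5.5858, 6.0000)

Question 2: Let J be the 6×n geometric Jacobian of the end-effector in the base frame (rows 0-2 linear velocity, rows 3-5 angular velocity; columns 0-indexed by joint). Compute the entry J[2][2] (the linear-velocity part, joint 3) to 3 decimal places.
prismatic axis z_2 = (0.0000,0.0000,1.0000)
J_v[:, 2] = z_2; J_ω[:, 2] = (0,0,0)
entry J[2][2] = 1.0000

1.000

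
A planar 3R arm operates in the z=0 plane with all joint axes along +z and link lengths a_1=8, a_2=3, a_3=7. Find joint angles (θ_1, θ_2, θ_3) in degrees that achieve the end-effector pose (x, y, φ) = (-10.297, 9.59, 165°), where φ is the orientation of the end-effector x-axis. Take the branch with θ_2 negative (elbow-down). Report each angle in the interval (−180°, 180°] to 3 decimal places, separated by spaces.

134.999 -89.998 119.999

wrist centre = target − a_3·(cos φ, sin φ) = (-3.5355, 7.7783)
cos θ_2 = (73.0013−8²−3²)/(2·8·3) = 0.0000; θ_2 = -89.9984° (elbow-down)
β = atan2(7.7783,-3.5355) = 114.4436°; ψ = atan2(-3.0000,8.0001) = -20.5558°
θ_1 = β − ψ = 134.9995°
θ_3 = φ − θ_1 − θ_2 = 119.9990° (wrapped to (-180°,180°])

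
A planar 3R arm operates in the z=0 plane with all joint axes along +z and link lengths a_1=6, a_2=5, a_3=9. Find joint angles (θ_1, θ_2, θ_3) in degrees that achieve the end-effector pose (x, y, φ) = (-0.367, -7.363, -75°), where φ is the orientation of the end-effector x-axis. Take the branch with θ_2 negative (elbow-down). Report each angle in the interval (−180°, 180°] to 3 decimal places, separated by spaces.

wrist centre = target − a_3·(cos φ, sin φ) = (-2.6964, 1.3303)
cos θ_2 = (9.0402−6²−5²)/(2·6·5) = -0.8660; θ_2 = -149.9967° (elbow-down)
β = atan2(1.3303,-2.6964) = 153.7392°; ψ = atan2(-2.5002,1.6700) = -56.2594°
θ_1 = β − ψ = 209.9987°
θ_3 = φ − θ_1 − θ_2 = -135.0020° (wrapped to (-180°,180°])

-150.001 -149.997 -135.002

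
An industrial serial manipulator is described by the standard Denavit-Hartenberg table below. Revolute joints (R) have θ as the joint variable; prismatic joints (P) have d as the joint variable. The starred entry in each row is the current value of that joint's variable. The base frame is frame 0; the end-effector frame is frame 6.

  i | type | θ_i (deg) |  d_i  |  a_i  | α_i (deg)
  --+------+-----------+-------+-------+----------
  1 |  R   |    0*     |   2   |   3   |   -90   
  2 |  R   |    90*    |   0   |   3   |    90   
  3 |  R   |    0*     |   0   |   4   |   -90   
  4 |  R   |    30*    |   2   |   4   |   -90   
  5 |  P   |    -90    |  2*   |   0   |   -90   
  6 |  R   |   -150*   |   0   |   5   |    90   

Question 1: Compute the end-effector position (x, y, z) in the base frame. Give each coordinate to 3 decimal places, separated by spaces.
after link 1: o_1 = (3.0000, 0.0000, 2.0000)
after link 2: o_2 = (3.0000, 0.0000, -1.0000)
after link 3: o_3 = (3.0000, 0.0000, -5.0000)
after link 4: o_4 = (1.0000, 2.0000, -8.4641)
after link 5: o_5 = (-0.7321, 2.0000, -7.4641)
after link 6: o_6 = (-2.8971, -2.3301, -6.2141)

-2.897 -2.330 -6.214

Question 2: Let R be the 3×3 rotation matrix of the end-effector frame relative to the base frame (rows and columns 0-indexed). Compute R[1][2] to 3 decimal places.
End-effector z-axis (col 2 of R) = (0.7500,-0.5000,-0.4330)
R[1][2] = -0.5000

-0.500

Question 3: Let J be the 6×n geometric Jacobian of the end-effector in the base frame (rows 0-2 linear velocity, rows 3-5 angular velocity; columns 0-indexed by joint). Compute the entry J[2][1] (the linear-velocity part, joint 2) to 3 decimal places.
axis z_1 = (0.0000,1.0000,0.0000); lever o_n−o_1 = (-5.8971,-2.3301,-8.2141)
cross product → J_v[:, 1] = (-8.2141,-0.0000,5.8971)
J_ω[:, 1] = z_1
entry J[2][1] = 5.8971

5.897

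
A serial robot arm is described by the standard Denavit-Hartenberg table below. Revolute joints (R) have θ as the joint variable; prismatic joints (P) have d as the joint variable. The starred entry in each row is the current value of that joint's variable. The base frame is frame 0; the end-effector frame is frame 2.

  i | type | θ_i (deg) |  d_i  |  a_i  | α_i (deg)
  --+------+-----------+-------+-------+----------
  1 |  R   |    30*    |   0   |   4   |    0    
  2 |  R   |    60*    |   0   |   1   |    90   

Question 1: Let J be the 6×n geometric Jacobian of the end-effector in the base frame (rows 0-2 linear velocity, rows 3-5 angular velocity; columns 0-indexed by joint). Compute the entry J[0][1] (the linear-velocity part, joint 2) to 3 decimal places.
-1.000

axis z_1 = (0.0000,0.0000,1.0000); lever o_n−o_1 = (0.0000,1.0000,0.0000)
cross product → J_v[:, 1] = (-1.0000,0.0000,0.0000)
J_ω[:, 1] = z_1
entry J[0][1] = -1.0000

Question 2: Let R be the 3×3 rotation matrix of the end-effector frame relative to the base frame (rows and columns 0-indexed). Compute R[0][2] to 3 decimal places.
1.000

End-effector z-axis (col 2 of R) = (1.0000,-0.0000,0.0000)
R[0][2] = 1.0000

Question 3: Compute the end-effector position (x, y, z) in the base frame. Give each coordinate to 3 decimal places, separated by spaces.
after link 1: o_1 = (3.4641, 2.0000, 0.0000)
after link 2: o_2 = (3.4641, 3.0000, 0.0000)

3.464 3.000 0.000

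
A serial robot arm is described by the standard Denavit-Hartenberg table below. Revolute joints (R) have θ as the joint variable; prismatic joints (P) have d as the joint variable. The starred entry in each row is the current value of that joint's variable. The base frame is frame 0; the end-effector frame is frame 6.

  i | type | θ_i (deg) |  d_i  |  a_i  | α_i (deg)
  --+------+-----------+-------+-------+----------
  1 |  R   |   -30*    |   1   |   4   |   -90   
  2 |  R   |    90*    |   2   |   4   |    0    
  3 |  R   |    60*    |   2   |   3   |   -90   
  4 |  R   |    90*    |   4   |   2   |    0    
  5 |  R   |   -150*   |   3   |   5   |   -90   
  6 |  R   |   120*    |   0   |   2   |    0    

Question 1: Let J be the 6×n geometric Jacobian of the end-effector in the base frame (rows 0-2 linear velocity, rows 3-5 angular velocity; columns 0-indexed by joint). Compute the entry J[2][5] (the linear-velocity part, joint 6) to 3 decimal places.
axis z_5 = (-0.8995,-0.0580,-0.4330); lever o_n−o_5 = (0.6920,-1.3995,-1.2500)
cross product → J_v[:, 5] = (-0.5335,-1.4240,1.2990)
J_ω[:, 5] = z_5
entry J[2][5] = 1.2990

1.299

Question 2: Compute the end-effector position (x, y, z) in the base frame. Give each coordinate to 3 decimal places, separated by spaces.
0.165 6.214 -0.938

after link 1: o_1 = (3.4641, -2.0000, 1.0000)
after link 2: o_2 = (4.4641, -0.2679, -3.0000)
after link 3: o_3 = (3.2141, 2.7631, -4.5000)
after link 4: o_4 = (0.4821, 2.0311, -1.0359)
after link 5: o_5 = (-0.5269, 7.6136, 0.3122)
after link 6: o_6 = (0.1651, 6.2141, -0.9378)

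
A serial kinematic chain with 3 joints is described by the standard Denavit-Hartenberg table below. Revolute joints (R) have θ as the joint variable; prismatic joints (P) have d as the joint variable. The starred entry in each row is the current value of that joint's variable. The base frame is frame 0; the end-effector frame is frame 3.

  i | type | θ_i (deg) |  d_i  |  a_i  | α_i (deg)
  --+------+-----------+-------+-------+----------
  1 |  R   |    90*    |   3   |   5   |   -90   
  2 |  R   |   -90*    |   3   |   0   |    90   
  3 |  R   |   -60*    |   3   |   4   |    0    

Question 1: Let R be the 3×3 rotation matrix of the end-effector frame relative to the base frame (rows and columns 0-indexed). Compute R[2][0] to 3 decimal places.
0.500

End-effector x-axis (col 0 of R) = (0.8660,-0.0000,0.5000)
R[2][0] = 0.5000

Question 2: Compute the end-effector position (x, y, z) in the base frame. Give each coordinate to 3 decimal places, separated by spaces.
after link 1: o_1 = (0.0000, 5.0000, 3.0000)
after link 2: o_2 = (-3.0000, 5.0000, 3.0000)
after link 3: o_3 = (0.4641, 2.0000, 5.0000)

0.464 2.000 5.000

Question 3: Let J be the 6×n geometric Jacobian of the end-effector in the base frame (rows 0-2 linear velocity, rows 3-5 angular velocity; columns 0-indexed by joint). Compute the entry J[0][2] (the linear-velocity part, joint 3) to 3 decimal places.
axis z_2 = (-0.0000,-1.0000,0.0000); lever o_n−o_2 = (3.4641,-3.0000,2.0000)
cross product → J_v[:, 2] = (-2.0000,0.0000,3.4641)
J_ω[:, 2] = z_2
entry J[0][2] = -2.0000

-2.000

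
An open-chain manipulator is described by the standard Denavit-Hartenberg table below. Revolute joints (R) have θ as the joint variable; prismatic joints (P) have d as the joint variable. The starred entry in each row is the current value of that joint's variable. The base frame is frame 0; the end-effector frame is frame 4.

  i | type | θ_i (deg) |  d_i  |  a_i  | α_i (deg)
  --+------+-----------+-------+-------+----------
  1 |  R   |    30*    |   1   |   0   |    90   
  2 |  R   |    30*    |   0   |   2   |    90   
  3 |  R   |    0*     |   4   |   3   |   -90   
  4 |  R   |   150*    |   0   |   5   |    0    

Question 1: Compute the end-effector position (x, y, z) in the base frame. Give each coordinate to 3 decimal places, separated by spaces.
after link 1: o_1 = (0.0000, 0.0000, 1.0000)
after link 2: o_2 = (1.5000, 0.8660, 2.0000)
after link 3: o_3 = (5.4821, 3.1651, 0.0359)
after link 4: o_4 = (1.1519, 0.6651, 0.0359)

1.152 0.665 0.036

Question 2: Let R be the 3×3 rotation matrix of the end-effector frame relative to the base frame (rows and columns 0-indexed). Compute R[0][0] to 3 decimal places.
End-effector x-axis (col 0 of R) = (-0.8660,-0.5000,0.0000)
R[0][0] = -0.8660

-0.866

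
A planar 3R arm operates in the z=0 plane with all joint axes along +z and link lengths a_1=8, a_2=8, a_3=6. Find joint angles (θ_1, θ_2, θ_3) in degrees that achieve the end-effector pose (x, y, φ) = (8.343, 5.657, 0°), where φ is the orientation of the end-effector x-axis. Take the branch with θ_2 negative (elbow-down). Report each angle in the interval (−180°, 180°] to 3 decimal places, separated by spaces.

wrist centre = target − a_3·(cos φ, sin φ) = (2.3430, 5.6570)
cos θ_2 = (37.4913−8²−8²)/(2·8·8) = -0.7071; θ_2 = -134.9994° (elbow-down)
β = atan2(5.6570,2.3430) = 67.5018°; ψ = atan2(-5.6569,2.3432) = -67.4997°
θ_1 = β − ψ = 135.0015°
θ_3 = φ − θ_1 − θ_2 = -0.0021° (wrapped to (-180°,180°])

135.001 -134.999 -0.002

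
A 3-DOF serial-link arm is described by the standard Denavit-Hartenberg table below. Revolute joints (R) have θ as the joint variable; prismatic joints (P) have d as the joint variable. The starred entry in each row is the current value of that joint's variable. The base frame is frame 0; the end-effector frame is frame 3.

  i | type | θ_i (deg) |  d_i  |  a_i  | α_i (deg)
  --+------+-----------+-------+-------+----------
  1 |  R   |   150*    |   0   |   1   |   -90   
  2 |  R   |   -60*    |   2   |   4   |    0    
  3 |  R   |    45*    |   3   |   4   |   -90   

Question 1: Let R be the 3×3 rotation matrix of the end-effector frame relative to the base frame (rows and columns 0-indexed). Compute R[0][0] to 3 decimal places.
End-effector x-axis (col 0 of R) = (-0.8365,0.4830,0.2588)
R[0][0] = -0.8365

-0.837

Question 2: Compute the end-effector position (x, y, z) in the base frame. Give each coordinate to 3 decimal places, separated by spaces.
-8.444 -0.898 4.499

after link 1: o_1 = (-0.8660, 0.5000, 0.0000)
after link 2: o_2 = (-3.5981, -0.2321, 3.4641)
after link 3: o_3 = (-8.4441, -0.8983, 4.4994)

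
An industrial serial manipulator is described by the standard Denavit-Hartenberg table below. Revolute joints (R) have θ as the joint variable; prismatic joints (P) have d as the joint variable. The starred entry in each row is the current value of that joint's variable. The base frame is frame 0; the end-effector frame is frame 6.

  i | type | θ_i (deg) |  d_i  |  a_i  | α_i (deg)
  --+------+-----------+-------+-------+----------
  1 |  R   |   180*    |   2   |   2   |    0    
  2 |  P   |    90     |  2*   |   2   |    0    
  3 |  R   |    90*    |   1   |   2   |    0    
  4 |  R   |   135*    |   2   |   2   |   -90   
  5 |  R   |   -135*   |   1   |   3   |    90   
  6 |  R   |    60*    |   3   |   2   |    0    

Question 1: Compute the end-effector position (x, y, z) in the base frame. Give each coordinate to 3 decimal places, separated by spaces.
0.154 -6.018 7.707

after link 1: o_1 = (-2.0000, 0.0000, 2.0000)
after link 2: o_2 = (-2.0000, -2.0000, 4.0000)
after link 3: o_3 = (-0.0000, -2.0000, 5.0000)
after link 4: o_4 = (-1.4142, -0.5858, 7.0000)
after link 5: o_5 = (-0.6213, -2.7929, 9.1213)
after link 6: o_6 = (0.1539, -6.0176, 7.7071)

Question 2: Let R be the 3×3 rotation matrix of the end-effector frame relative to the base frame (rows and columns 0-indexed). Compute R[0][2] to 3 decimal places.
End-effector z-axis (col 2 of R) = (0.5000,-0.5000,-0.7071)
R[0][2] = 0.5000

0.500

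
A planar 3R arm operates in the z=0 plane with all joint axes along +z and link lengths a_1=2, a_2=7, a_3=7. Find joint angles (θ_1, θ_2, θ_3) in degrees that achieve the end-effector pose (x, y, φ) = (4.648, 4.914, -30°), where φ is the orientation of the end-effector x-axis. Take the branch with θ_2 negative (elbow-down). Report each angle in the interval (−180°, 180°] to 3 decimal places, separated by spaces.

135.009 -45.011 -119.998

wrist centre = target − a_3·(cos φ, sin φ) = (-1.4142, 8.4140)
cos θ_2 = (72.7953−2²−7²)/(2·2·7) = 0.7070; θ_2 = -45.0107° (elbow-down)
β = atan2(8.4140,-1.4142) = 99.5408°; ψ = atan2(-4.9507,6.9488) = -35.4679°
θ_1 = β − ψ = 135.0087°
θ_3 = φ − θ_1 − θ_2 = -119.9980° (wrapped to (-180°,180°])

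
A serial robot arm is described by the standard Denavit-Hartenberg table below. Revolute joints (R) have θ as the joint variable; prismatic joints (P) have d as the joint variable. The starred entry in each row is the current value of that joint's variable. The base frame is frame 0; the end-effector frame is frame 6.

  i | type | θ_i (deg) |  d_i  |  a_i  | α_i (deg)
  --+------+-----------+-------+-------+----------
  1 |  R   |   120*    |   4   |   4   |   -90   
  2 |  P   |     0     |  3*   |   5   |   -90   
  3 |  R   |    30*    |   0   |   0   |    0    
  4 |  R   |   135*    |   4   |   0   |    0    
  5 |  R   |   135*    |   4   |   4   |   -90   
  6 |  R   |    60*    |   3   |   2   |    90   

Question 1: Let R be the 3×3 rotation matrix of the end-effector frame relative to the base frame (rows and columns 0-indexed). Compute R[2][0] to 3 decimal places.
0.866

End-effector x-axis (col 0 of R) = (-0.5000,0.0000,0.8660)
R[2][0] = 0.8660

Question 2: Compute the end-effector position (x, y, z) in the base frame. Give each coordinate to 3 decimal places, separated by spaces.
-12.098 9.294 -2.268

after link 1: o_1 = (-2.0000, 3.4641, 4.0000)
after link 2: o_2 = (-7.0981, 6.2942, 4.0000)
after link 3: o_3 = (-7.0981, 6.2942, 4.0000)
after link 4: o_4 = (-7.0981, 6.2942, 0.0000)
after link 5: o_5 = (-11.0981, 6.2942, -4.0000)
after link 6: o_6 = (-12.0981, 9.2942, -2.2679)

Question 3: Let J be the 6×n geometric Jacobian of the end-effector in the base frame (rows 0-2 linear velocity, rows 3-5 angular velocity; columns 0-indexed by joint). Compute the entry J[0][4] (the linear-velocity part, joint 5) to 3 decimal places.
3.000

axis z_4 = (-0.0000,-0.0000,-1.0000); lever o_n−o_4 = (-5.0000,3.0000,-2.2679)
cross product → J_v[:, 4] = (3.0000,5.0000,-0.0000)
J_ω[:, 4] = z_4
entry J[0][4] = 3.0000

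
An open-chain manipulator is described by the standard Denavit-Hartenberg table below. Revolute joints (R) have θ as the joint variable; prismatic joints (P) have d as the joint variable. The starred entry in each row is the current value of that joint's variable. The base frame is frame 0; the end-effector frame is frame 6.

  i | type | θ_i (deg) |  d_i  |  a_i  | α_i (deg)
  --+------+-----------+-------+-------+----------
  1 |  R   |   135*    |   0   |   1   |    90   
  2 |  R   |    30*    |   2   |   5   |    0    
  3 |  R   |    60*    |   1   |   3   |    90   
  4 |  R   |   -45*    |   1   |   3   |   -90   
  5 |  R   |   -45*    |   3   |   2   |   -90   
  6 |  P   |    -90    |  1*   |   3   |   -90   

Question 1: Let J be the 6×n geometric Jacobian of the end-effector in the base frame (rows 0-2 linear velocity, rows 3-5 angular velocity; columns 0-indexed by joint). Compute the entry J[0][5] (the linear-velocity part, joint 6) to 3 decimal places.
prismatic axis z_5 = (0.1464,-0.8536,0.5000)
J_v[:, 5] = z_5; J_ω[:, 5] = (0,0,0)
entry J[0][5] = 0.1464

0.146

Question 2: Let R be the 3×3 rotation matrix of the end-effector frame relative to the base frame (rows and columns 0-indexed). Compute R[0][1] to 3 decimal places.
End-effector y-axis (col 1 of R) = (-0.1464,0.8536,-0.5000)
R[0][1] = -0.1464

-0.146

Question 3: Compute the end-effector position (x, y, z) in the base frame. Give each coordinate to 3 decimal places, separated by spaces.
after link 1: o_1 = (-0.7071, 0.7071, 0.0000)
after link 2: o_2 = (-2.3548, 5.1832, 2.5000)
after link 3: o_3 = (-1.6476, 5.8903, 5.5000)
after link 4: o_4 = (-3.8548, 5.0974, 7.6213)
after link 5: o_5 = (-4.0619, 6.8903, 10.7426)
after link 6: o_6 = (-2.4154, 7.5367, 13.3640)

-2.415 7.537 13.364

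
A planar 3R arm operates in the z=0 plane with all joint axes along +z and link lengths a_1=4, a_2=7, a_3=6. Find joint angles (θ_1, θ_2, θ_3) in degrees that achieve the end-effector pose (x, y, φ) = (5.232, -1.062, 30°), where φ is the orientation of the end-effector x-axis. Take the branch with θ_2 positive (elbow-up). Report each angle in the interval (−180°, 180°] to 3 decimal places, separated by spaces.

149.995 150.003 90.002

wrist centre = target − a_3·(cos φ, sin φ) = (0.0358, -4.0620)
cos θ_2 = (16.5011−4²−7²)/(2·4·7) = -0.8661; θ_2 = 150.0030° (elbow-up)
β = atan2(-4.0620,0.0358) = -89.4944°; ψ = atan2(3.4997,-2.0624) = 120.5108°
θ_1 = β − ψ = -210.0051°
θ_3 = φ − θ_1 − θ_2 = 90.0022° (wrapped to (-180°,180°])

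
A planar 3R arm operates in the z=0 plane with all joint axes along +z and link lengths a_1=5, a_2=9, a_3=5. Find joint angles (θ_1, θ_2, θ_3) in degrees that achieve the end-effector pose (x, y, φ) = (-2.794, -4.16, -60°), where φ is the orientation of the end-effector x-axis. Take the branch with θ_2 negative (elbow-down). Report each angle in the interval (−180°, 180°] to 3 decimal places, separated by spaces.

wrist centre = target − a_3·(cos φ, sin φ) = (-5.2940, 0.1701)
cos θ_2 = (28.0554−5²−9²)/(2·5·9) = -0.8661; θ_2 = -150.0030° (elbow-down)
β = atan2(0.1701,-5.2940) = 178.1594°; ψ = atan2(-4.4996,-2.7945) = -121.8422°
θ_1 = β − ψ = 300.0016°
θ_3 = φ − θ_1 − θ_2 = 150.0013° (wrapped to (-180°,180°])

-59.998 -150.003 150.001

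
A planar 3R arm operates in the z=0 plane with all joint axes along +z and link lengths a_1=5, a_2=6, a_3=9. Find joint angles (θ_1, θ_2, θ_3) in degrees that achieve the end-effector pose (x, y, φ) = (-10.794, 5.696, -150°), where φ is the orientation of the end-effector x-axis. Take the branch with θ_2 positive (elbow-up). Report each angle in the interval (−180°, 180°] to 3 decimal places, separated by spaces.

wrist centre = target − a_3·(cos φ, sin φ) = (-2.9998, 10.1960)
cos θ_2 = (112.9570−5²−6²)/(2·5·6) = 0.8660; θ_2 = 30.0086° (elbow-up)
β = atan2(10.1960,-2.9998) = 106.3944°; ψ = atan2(3.0008,10.1957) = 16.4001°
θ_1 = β − ψ = 89.9944°
θ_3 = φ − θ_1 − θ_2 = 89.9971° (wrapped to (-180°,180°])

89.994 30.009 89.997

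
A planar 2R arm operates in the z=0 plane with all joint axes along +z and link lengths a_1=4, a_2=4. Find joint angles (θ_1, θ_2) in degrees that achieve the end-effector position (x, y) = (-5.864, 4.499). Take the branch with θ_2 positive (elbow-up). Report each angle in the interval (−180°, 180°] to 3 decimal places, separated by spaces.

cos θ_2 = (54.6275−4²−4²)/(2·4·4) = 0.7071; θ_2 = 44.9998° (elbow-up)
β = atan2(4.4990,-5.8640) = 142.5037°; ψ = atan2(2.8284,6.8284) = 22.4999°
θ_1 = β − ψ = 120.0038°

120.004 45.000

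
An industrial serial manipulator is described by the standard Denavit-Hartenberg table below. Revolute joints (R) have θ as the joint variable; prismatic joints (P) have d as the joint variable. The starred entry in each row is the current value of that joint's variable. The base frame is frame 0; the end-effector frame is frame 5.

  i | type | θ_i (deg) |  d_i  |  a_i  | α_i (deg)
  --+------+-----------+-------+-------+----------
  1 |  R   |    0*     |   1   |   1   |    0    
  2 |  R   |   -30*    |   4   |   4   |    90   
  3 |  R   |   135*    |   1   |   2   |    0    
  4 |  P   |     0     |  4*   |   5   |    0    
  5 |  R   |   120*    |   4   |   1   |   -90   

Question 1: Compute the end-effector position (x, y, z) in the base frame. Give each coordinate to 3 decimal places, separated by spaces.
after link 1: o_1 = (1.0000, 0.0000, 1.0000)
after link 2: o_2 = (4.4641, -2.0000, 5.0000)
after link 3: o_3 = (2.7394, -2.1589, 6.4142)
after link 4: o_4 = (-2.3225, -3.8553, 9.9497)
after link 5: o_5 = (-4.5466, -7.1899, 8.9838)

-4.547 -7.190 8.984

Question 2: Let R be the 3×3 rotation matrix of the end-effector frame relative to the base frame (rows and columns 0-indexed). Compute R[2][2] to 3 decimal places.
End-effector z-axis (col 2 of R) = (0.8365,-0.4830,-0.2588)
R[2][2] = -0.2588

-0.259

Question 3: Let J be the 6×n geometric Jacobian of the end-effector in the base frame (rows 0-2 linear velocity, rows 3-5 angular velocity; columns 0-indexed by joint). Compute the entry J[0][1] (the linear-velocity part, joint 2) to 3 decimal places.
axis z_1 = (0.0000,0.0000,1.0000); lever o_n−o_1 = (-5.5466,-7.1899,7.9838)
cross product → J_v[:, 1] = (7.1899,-5.5466,0.0000)
J_ω[:, 1] = z_1
entry J[0][1] = 7.1899

7.190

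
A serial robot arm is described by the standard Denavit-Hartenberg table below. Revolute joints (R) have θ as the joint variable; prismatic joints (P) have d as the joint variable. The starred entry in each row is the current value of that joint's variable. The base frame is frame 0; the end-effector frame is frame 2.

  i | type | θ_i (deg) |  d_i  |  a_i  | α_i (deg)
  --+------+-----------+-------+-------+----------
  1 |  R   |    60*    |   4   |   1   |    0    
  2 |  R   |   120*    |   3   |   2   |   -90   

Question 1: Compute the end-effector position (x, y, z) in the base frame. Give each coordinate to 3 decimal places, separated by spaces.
-1.500 0.866 7.000

after link 1: o_1 = (0.5000, 0.8660, 4.0000)
after link 2: o_2 = (-1.5000, 0.8660, 7.0000)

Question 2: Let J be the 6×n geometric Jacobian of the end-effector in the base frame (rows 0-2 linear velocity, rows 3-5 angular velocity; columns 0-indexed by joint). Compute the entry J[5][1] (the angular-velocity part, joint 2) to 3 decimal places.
1.000

axis z_1 = (0.0000,0.0000,1.0000); lever o_n−o_1 = (-2.0000,0.0000,3.0000)
cross product → J_v[:, 1] = (-0.0000,-2.0000,0.0000)
J_ω[:, 1] = z_1
entry J[5][1] = 1.0000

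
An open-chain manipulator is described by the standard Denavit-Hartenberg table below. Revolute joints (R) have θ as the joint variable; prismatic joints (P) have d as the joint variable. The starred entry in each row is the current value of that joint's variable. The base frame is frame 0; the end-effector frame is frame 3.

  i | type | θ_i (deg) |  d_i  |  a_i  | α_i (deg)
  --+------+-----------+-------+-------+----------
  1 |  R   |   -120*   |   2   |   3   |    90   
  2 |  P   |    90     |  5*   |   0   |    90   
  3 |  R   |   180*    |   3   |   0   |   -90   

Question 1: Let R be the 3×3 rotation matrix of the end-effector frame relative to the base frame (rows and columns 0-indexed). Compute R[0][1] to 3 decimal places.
End-effector y-axis (col 1 of R) = (0.5000,0.8660,0.0000)
R[0][1] = 0.5000

0.500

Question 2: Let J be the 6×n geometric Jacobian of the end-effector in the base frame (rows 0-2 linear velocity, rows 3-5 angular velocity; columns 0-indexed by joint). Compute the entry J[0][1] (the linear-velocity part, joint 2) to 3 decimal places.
-0.866

prismatic axis z_1 = (-0.8660,0.5000,0.0000)
J_v[:, 1] = z_1; J_ω[:, 1] = (0,0,0)
entry J[0][1] = -0.8660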